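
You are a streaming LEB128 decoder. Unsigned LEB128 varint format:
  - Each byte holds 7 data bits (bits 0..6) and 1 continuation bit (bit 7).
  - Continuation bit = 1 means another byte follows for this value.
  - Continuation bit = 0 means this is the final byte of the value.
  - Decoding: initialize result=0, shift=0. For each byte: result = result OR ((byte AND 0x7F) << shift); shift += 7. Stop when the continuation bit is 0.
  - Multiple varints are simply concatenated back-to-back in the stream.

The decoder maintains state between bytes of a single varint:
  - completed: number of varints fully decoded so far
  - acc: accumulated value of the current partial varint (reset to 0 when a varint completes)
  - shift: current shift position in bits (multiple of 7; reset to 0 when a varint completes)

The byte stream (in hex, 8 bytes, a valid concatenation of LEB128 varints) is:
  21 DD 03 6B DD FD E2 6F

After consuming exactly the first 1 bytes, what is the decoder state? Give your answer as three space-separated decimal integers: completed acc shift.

Answer: 1 0 0

Derivation:
byte[0]=0x21 cont=0 payload=0x21: varint #1 complete (value=33); reset -> completed=1 acc=0 shift=0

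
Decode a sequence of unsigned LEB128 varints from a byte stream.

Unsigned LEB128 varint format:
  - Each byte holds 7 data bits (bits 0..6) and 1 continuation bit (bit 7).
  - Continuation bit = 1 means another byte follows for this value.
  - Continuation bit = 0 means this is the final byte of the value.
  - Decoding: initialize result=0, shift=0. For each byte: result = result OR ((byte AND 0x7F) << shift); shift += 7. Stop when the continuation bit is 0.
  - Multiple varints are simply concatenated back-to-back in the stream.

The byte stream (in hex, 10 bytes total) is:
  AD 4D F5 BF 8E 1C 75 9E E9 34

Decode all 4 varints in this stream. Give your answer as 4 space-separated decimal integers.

Answer: 9901 58957813 117 865438

Derivation:
  byte[0]=0xAD cont=1 payload=0x2D=45: acc |= 45<<0 -> acc=45 shift=7
  byte[1]=0x4D cont=0 payload=0x4D=77: acc |= 77<<7 -> acc=9901 shift=14 [end]
Varint 1: bytes[0:2] = AD 4D -> value 9901 (2 byte(s))
  byte[2]=0xF5 cont=1 payload=0x75=117: acc |= 117<<0 -> acc=117 shift=7
  byte[3]=0xBF cont=1 payload=0x3F=63: acc |= 63<<7 -> acc=8181 shift=14
  byte[4]=0x8E cont=1 payload=0x0E=14: acc |= 14<<14 -> acc=237557 shift=21
  byte[5]=0x1C cont=0 payload=0x1C=28: acc |= 28<<21 -> acc=58957813 shift=28 [end]
Varint 2: bytes[2:6] = F5 BF 8E 1C -> value 58957813 (4 byte(s))
  byte[6]=0x75 cont=0 payload=0x75=117: acc |= 117<<0 -> acc=117 shift=7 [end]
Varint 3: bytes[6:7] = 75 -> value 117 (1 byte(s))
  byte[7]=0x9E cont=1 payload=0x1E=30: acc |= 30<<0 -> acc=30 shift=7
  byte[8]=0xE9 cont=1 payload=0x69=105: acc |= 105<<7 -> acc=13470 shift=14
  byte[9]=0x34 cont=0 payload=0x34=52: acc |= 52<<14 -> acc=865438 shift=21 [end]
Varint 4: bytes[7:10] = 9E E9 34 -> value 865438 (3 byte(s))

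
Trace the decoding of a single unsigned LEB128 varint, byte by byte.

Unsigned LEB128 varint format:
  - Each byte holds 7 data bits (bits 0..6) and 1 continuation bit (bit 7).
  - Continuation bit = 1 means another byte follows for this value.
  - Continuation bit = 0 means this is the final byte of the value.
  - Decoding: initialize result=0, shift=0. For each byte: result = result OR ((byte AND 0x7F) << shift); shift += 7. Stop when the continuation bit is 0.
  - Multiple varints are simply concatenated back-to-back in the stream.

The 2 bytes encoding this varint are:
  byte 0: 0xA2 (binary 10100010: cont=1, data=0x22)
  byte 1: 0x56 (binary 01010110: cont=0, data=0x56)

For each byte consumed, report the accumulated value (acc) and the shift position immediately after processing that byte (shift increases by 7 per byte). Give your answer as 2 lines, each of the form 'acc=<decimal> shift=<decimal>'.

Answer: acc=34 shift=7
acc=11042 shift=14

Derivation:
byte 0=0xA2: payload=0x22=34, contrib = 34<<0 = 34; acc -> 34, shift -> 7
byte 1=0x56: payload=0x56=86, contrib = 86<<7 = 11008; acc -> 11042, shift -> 14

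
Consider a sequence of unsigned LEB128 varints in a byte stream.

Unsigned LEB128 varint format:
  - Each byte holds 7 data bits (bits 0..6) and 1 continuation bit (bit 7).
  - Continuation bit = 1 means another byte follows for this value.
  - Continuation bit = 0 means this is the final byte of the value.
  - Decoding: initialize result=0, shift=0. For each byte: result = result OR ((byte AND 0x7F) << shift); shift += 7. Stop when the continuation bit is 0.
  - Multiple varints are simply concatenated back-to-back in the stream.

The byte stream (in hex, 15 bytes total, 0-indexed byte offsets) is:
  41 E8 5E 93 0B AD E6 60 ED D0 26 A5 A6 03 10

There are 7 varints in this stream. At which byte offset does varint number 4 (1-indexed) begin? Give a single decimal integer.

Answer: 5

Derivation:
  byte[0]=0x41 cont=0 payload=0x41=65: acc |= 65<<0 -> acc=65 shift=7 [end]
Varint 1: bytes[0:1] = 41 -> value 65 (1 byte(s))
  byte[1]=0xE8 cont=1 payload=0x68=104: acc |= 104<<0 -> acc=104 shift=7
  byte[2]=0x5E cont=0 payload=0x5E=94: acc |= 94<<7 -> acc=12136 shift=14 [end]
Varint 2: bytes[1:3] = E8 5E -> value 12136 (2 byte(s))
  byte[3]=0x93 cont=1 payload=0x13=19: acc |= 19<<0 -> acc=19 shift=7
  byte[4]=0x0B cont=0 payload=0x0B=11: acc |= 11<<7 -> acc=1427 shift=14 [end]
Varint 3: bytes[3:5] = 93 0B -> value 1427 (2 byte(s))
  byte[5]=0xAD cont=1 payload=0x2D=45: acc |= 45<<0 -> acc=45 shift=7
  byte[6]=0xE6 cont=1 payload=0x66=102: acc |= 102<<7 -> acc=13101 shift=14
  byte[7]=0x60 cont=0 payload=0x60=96: acc |= 96<<14 -> acc=1585965 shift=21 [end]
Varint 4: bytes[5:8] = AD E6 60 -> value 1585965 (3 byte(s))
  byte[8]=0xED cont=1 payload=0x6D=109: acc |= 109<<0 -> acc=109 shift=7
  byte[9]=0xD0 cont=1 payload=0x50=80: acc |= 80<<7 -> acc=10349 shift=14
  byte[10]=0x26 cont=0 payload=0x26=38: acc |= 38<<14 -> acc=632941 shift=21 [end]
Varint 5: bytes[8:11] = ED D0 26 -> value 632941 (3 byte(s))
  byte[11]=0xA5 cont=1 payload=0x25=37: acc |= 37<<0 -> acc=37 shift=7
  byte[12]=0xA6 cont=1 payload=0x26=38: acc |= 38<<7 -> acc=4901 shift=14
  byte[13]=0x03 cont=0 payload=0x03=3: acc |= 3<<14 -> acc=54053 shift=21 [end]
Varint 6: bytes[11:14] = A5 A6 03 -> value 54053 (3 byte(s))
  byte[14]=0x10 cont=0 payload=0x10=16: acc |= 16<<0 -> acc=16 shift=7 [end]
Varint 7: bytes[14:15] = 10 -> value 16 (1 byte(s))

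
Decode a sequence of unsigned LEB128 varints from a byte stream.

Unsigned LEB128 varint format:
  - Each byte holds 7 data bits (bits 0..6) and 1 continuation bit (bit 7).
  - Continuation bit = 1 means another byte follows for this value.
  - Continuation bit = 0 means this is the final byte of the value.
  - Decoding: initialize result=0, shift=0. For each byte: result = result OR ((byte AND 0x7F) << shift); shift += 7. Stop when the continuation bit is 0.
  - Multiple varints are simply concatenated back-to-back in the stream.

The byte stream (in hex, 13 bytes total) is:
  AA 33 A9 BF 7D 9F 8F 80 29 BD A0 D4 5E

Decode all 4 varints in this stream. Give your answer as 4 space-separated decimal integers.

  byte[0]=0xAA cont=1 payload=0x2A=42: acc |= 42<<0 -> acc=42 shift=7
  byte[1]=0x33 cont=0 payload=0x33=51: acc |= 51<<7 -> acc=6570 shift=14 [end]
Varint 1: bytes[0:2] = AA 33 -> value 6570 (2 byte(s))
  byte[2]=0xA9 cont=1 payload=0x29=41: acc |= 41<<0 -> acc=41 shift=7
  byte[3]=0xBF cont=1 payload=0x3F=63: acc |= 63<<7 -> acc=8105 shift=14
  byte[4]=0x7D cont=0 payload=0x7D=125: acc |= 125<<14 -> acc=2056105 shift=21 [end]
Varint 2: bytes[2:5] = A9 BF 7D -> value 2056105 (3 byte(s))
  byte[5]=0x9F cont=1 payload=0x1F=31: acc |= 31<<0 -> acc=31 shift=7
  byte[6]=0x8F cont=1 payload=0x0F=15: acc |= 15<<7 -> acc=1951 shift=14
  byte[7]=0x80 cont=1 payload=0x00=0: acc |= 0<<14 -> acc=1951 shift=21
  byte[8]=0x29 cont=0 payload=0x29=41: acc |= 41<<21 -> acc=85985183 shift=28 [end]
Varint 3: bytes[5:9] = 9F 8F 80 29 -> value 85985183 (4 byte(s))
  byte[9]=0xBD cont=1 payload=0x3D=61: acc |= 61<<0 -> acc=61 shift=7
  byte[10]=0xA0 cont=1 payload=0x20=32: acc |= 32<<7 -> acc=4157 shift=14
  byte[11]=0xD4 cont=1 payload=0x54=84: acc |= 84<<14 -> acc=1380413 shift=21
  byte[12]=0x5E cont=0 payload=0x5E=94: acc |= 94<<21 -> acc=198512701 shift=28 [end]
Varint 4: bytes[9:13] = BD A0 D4 5E -> value 198512701 (4 byte(s))

Answer: 6570 2056105 85985183 198512701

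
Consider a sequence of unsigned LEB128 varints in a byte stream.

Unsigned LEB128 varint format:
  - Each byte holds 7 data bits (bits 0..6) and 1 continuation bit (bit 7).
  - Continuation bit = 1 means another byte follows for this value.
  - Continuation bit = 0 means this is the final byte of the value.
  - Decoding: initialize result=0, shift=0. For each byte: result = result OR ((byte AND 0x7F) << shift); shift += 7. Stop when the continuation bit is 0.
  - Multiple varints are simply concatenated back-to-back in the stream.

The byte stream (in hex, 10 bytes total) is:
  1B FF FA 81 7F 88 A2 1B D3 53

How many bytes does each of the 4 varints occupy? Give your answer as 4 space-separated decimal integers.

  byte[0]=0x1B cont=0 payload=0x1B=27: acc |= 27<<0 -> acc=27 shift=7 [end]
Varint 1: bytes[0:1] = 1B -> value 27 (1 byte(s))
  byte[1]=0xFF cont=1 payload=0x7F=127: acc |= 127<<0 -> acc=127 shift=7
  byte[2]=0xFA cont=1 payload=0x7A=122: acc |= 122<<7 -> acc=15743 shift=14
  byte[3]=0x81 cont=1 payload=0x01=1: acc |= 1<<14 -> acc=32127 shift=21
  byte[4]=0x7F cont=0 payload=0x7F=127: acc |= 127<<21 -> acc=266370431 shift=28 [end]
Varint 2: bytes[1:5] = FF FA 81 7F -> value 266370431 (4 byte(s))
  byte[5]=0x88 cont=1 payload=0x08=8: acc |= 8<<0 -> acc=8 shift=7
  byte[6]=0xA2 cont=1 payload=0x22=34: acc |= 34<<7 -> acc=4360 shift=14
  byte[7]=0x1B cont=0 payload=0x1B=27: acc |= 27<<14 -> acc=446728 shift=21 [end]
Varint 3: bytes[5:8] = 88 A2 1B -> value 446728 (3 byte(s))
  byte[8]=0xD3 cont=1 payload=0x53=83: acc |= 83<<0 -> acc=83 shift=7
  byte[9]=0x53 cont=0 payload=0x53=83: acc |= 83<<7 -> acc=10707 shift=14 [end]
Varint 4: bytes[8:10] = D3 53 -> value 10707 (2 byte(s))

Answer: 1 4 3 2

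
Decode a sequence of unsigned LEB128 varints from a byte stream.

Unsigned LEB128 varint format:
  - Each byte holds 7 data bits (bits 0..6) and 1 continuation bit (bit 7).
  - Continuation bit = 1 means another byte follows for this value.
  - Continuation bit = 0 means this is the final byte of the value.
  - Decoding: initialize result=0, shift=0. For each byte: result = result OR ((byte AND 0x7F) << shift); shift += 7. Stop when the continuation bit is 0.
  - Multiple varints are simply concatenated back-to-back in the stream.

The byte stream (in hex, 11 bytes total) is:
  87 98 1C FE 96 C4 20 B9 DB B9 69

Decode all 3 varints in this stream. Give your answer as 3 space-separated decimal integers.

  byte[0]=0x87 cont=1 payload=0x07=7: acc |= 7<<0 -> acc=7 shift=7
  byte[1]=0x98 cont=1 payload=0x18=24: acc |= 24<<7 -> acc=3079 shift=14
  byte[2]=0x1C cont=0 payload=0x1C=28: acc |= 28<<14 -> acc=461831 shift=21 [end]
Varint 1: bytes[0:3] = 87 98 1C -> value 461831 (3 byte(s))
  byte[3]=0xFE cont=1 payload=0x7E=126: acc |= 126<<0 -> acc=126 shift=7
  byte[4]=0x96 cont=1 payload=0x16=22: acc |= 22<<7 -> acc=2942 shift=14
  byte[5]=0xC4 cont=1 payload=0x44=68: acc |= 68<<14 -> acc=1117054 shift=21
  byte[6]=0x20 cont=0 payload=0x20=32: acc |= 32<<21 -> acc=68225918 shift=28 [end]
Varint 2: bytes[3:7] = FE 96 C4 20 -> value 68225918 (4 byte(s))
  byte[7]=0xB9 cont=1 payload=0x39=57: acc |= 57<<0 -> acc=57 shift=7
  byte[8]=0xDB cont=1 payload=0x5B=91: acc |= 91<<7 -> acc=11705 shift=14
  byte[9]=0xB9 cont=1 payload=0x39=57: acc |= 57<<14 -> acc=945593 shift=21
  byte[10]=0x69 cont=0 payload=0x69=105: acc |= 105<<21 -> acc=221146553 shift=28 [end]
Varint 3: bytes[7:11] = B9 DB B9 69 -> value 221146553 (4 byte(s))

Answer: 461831 68225918 221146553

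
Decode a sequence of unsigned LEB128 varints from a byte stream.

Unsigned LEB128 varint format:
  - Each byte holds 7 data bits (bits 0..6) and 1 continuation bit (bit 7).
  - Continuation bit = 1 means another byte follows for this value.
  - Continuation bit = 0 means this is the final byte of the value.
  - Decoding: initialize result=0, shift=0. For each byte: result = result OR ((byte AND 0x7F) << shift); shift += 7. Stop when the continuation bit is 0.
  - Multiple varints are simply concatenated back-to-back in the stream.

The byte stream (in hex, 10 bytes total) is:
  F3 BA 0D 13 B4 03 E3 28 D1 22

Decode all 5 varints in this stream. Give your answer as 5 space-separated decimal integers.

Answer: 220531 19 436 5219 4433

Derivation:
  byte[0]=0xF3 cont=1 payload=0x73=115: acc |= 115<<0 -> acc=115 shift=7
  byte[1]=0xBA cont=1 payload=0x3A=58: acc |= 58<<7 -> acc=7539 shift=14
  byte[2]=0x0D cont=0 payload=0x0D=13: acc |= 13<<14 -> acc=220531 shift=21 [end]
Varint 1: bytes[0:3] = F3 BA 0D -> value 220531 (3 byte(s))
  byte[3]=0x13 cont=0 payload=0x13=19: acc |= 19<<0 -> acc=19 shift=7 [end]
Varint 2: bytes[3:4] = 13 -> value 19 (1 byte(s))
  byte[4]=0xB4 cont=1 payload=0x34=52: acc |= 52<<0 -> acc=52 shift=7
  byte[5]=0x03 cont=0 payload=0x03=3: acc |= 3<<7 -> acc=436 shift=14 [end]
Varint 3: bytes[4:6] = B4 03 -> value 436 (2 byte(s))
  byte[6]=0xE3 cont=1 payload=0x63=99: acc |= 99<<0 -> acc=99 shift=7
  byte[7]=0x28 cont=0 payload=0x28=40: acc |= 40<<7 -> acc=5219 shift=14 [end]
Varint 4: bytes[6:8] = E3 28 -> value 5219 (2 byte(s))
  byte[8]=0xD1 cont=1 payload=0x51=81: acc |= 81<<0 -> acc=81 shift=7
  byte[9]=0x22 cont=0 payload=0x22=34: acc |= 34<<7 -> acc=4433 shift=14 [end]
Varint 5: bytes[8:10] = D1 22 -> value 4433 (2 byte(s))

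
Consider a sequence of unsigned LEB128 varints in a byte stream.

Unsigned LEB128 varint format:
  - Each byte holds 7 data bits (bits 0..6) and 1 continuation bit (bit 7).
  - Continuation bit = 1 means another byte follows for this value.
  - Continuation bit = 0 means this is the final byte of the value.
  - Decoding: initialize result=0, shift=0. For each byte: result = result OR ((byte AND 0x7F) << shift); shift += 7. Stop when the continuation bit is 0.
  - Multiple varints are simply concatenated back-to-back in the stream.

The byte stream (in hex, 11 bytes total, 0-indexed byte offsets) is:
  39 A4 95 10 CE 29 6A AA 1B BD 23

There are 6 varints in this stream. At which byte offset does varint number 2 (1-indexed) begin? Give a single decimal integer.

Answer: 1

Derivation:
  byte[0]=0x39 cont=0 payload=0x39=57: acc |= 57<<0 -> acc=57 shift=7 [end]
Varint 1: bytes[0:1] = 39 -> value 57 (1 byte(s))
  byte[1]=0xA4 cont=1 payload=0x24=36: acc |= 36<<0 -> acc=36 shift=7
  byte[2]=0x95 cont=1 payload=0x15=21: acc |= 21<<7 -> acc=2724 shift=14
  byte[3]=0x10 cont=0 payload=0x10=16: acc |= 16<<14 -> acc=264868 shift=21 [end]
Varint 2: bytes[1:4] = A4 95 10 -> value 264868 (3 byte(s))
  byte[4]=0xCE cont=1 payload=0x4E=78: acc |= 78<<0 -> acc=78 shift=7
  byte[5]=0x29 cont=0 payload=0x29=41: acc |= 41<<7 -> acc=5326 shift=14 [end]
Varint 3: bytes[4:6] = CE 29 -> value 5326 (2 byte(s))
  byte[6]=0x6A cont=0 payload=0x6A=106: acc |= 106<<0 -> acc=106 shift=7 [end]
Varint 4: bytes[6:7] = 6A -> value 106 (1 byte(s))
  byte[7]=0xAA cont=1 payload=0x2A=42: acc |= 42<<0 -> acc=42 shift=7
  byte[8]=0x1B cont=0 payload=0x1B=27: acc |= 27<<7 -> acc=3498 shift=14 [end]
Varint 5: bytes[7:9] = AA 1B -> value 3498 (2 byte(s))
  byte[9]=0xBD cont=1 payload=0x3D=61: acc |= 61<<0 -> acc=61 shift=7
  byte[10]=0x23 cont=0 payload=0x23=35: acc |= 35<<7 -> acc=4541 shift=14 [end]
Varint 6: bytes[9:11] = BD 23 -> value 4541 (2 byte(s))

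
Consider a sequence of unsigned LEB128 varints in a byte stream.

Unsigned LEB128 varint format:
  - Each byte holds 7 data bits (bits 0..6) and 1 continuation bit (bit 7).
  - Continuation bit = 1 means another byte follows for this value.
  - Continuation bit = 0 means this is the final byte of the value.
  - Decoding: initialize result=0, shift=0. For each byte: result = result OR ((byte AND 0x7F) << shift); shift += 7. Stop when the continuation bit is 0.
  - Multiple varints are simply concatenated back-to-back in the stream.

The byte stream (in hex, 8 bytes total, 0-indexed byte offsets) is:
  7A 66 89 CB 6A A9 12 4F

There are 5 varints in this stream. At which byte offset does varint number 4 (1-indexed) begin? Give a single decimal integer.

Answer: 5

Derivation:
  byte[0]=0x7A cont=0 payload=0x7A=122: acc |= 122<<0 -> acc=122 shift=7 [end]
Varint 1: bytes[0:1] = 7A -> value 122 (1 byte(s))
  byte[1]=0x66 cont=0 payload=0x66=102: acc |= 102<<0 -> acc=102 shift=7 [end]
Varint 2: bytes[1:2] = 66 -> value 102 (1 byte(s))
  byte[2]=0x89 cont=1 payload=0x09=9: acc |= 9<<0 -> acc=9 shift=7
  byte[3]=0xCB cont=1 payload=0x4B=75: acc |= 75<<7 -> acc=9609 shift=14
  byte[4]=0x6A cont=0 payload=0x6A=106: acc |= 106<<14 -> acc=1746313 shift=21 [end]
Varint 3: bytes[2:5] = 89 CB 6A -> value 1746313 (3 byte(s))
  byte[5]=0xA9 cont=1 payload=0x29=41: acc |= 41<<0 -> acc=41 shift=7
  byte[6]=0x12 cont=0 payload=0x12=18: acc |= 18<<7 -> acc=2345 shift=14 [end]
Varint 4: bytes[5:7] = A9 12 -> value 2345 (2 byte(s))
  byte[7]=0x4F cont=0 payload=0x4F=79: acc |= 79<<0 -> acc=79 shift=7 [end]
Varint 5: bytes[7:8] = 4F -> value 79 (1 byte(s))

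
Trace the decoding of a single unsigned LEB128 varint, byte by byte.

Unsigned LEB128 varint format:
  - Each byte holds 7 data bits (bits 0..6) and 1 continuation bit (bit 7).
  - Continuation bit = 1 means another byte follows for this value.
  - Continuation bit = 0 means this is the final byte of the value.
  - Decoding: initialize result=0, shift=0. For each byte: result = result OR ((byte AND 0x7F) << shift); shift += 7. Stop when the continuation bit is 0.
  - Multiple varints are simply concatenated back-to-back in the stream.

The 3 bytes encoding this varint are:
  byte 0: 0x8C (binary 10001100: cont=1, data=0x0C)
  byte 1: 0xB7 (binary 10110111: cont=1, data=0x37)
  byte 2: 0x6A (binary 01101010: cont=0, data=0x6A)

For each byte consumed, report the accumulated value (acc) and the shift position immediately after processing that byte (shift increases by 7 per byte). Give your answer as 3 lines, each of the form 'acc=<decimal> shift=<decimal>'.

byte 0=0x8C: payload=0x0C=12, contrib = 12<<0 = 12; acc -> 12, shift -> 7
byte 1=0xB7: payload=0x37=55, contrib = 55<<7 = 7040; acc -> 7052, shift -> 14
byte 2=0x6A: payload=0x6A=106, contrib = 106<<14 = 1736704; acc -> 1743756, shift -> 21

Answer: acc=12 shift=7
acc=7052 shift=14
acc=1743756 shift=21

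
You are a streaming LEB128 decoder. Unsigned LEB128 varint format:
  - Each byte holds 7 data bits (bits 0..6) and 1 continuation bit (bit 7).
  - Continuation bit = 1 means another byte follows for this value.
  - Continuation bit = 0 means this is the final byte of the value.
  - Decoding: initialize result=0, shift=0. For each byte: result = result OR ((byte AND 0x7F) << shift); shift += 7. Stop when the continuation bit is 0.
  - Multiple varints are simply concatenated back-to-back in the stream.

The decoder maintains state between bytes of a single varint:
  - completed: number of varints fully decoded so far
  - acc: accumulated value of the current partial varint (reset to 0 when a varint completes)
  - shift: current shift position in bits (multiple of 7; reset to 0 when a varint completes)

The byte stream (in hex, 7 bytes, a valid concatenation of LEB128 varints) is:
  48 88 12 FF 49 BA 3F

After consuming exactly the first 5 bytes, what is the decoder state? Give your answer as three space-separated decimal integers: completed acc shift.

Answer: 3 0 0

Derivation:
byte[0]=0x48 cont=0 payload=0x48: varint #1 complete (value=72); reset -> completed=1 acc=0 shift=0
byte[1]=0x88 cont=1 payload=0x08: acc |= 8<<0 -> completed=1 acc=8 shift=7
byte[2]=0x12 cont=0 payload=0x12: varint #2 complete (value=2312); reset -> completed=2 acc=0 shift=0
byte[3]=0xFF cont=1 payload=0x7F: acc |= 127<<0 -> completed=2 acc=127 shift=7
byte[4]=0x49 cont=0 payload=0x49: varint #3 complete (value=9471); reset -> completed=3 acc=0 shift=0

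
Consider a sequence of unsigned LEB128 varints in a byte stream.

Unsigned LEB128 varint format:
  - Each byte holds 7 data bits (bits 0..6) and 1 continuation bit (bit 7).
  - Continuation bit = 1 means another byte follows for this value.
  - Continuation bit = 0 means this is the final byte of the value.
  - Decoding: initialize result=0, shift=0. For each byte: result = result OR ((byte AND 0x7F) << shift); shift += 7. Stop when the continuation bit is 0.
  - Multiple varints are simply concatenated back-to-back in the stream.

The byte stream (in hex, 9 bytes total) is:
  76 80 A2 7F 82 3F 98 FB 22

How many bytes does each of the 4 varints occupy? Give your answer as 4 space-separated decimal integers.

  byte[0]=0x76 cont=0 payload=0x76=118: acc |= 118<<0 -> acc=118 shift=7 [end]
Varint 1: bytes[0:1] = 76 -> value 118 (1 byte(s))
  byte[1]=0x80 cont=1 payload=0x00=0: acc |= 0<<0 -> acc=0 shift=7
  byte[2]=0xA2 cont=1 payload=0x22=34: acc |= 34<<7 -> acc=4352 shift=14
  byte[3]=0x7F cont=0 payload=0x7F=127: acc |= 127<<14 -> acc=2085120 shift=21 [end]
Varint 2: bytes[1:4] = 80 A2 7F -> value 2085120 (3 byte(s))
  byte[4]=0x82 cont=1 payload=0x02=2: acc |= 2<<0 -> acc=2 shift=7
  byte[5]=0x3F cont=0 payload=0x3F=63: acc |= 63<<7 -> acc=8066 shift=14 [end]
Varint 3: bytes[4:6] = 82 3F -> value 8066 (2 byte(s))
  byte[6]=0x98 cont=1 payload=0x18=24: acc |= 24<<0 -> acc=24 shift=7
  byte[7]=0xFB cont=1 payload=0x7B=123: acc |= 123<<7 -> acc=15768 shift=14
  byte[8]=0x22 cont=0 payload=0x22=34: acc |= 34<<14 -> acc=572824 shift=21 [end]
Varint 4: bytes[6:9] = 98 FB 22 -> value 572824 (3 byte(s))

Answer: 1 3 2 3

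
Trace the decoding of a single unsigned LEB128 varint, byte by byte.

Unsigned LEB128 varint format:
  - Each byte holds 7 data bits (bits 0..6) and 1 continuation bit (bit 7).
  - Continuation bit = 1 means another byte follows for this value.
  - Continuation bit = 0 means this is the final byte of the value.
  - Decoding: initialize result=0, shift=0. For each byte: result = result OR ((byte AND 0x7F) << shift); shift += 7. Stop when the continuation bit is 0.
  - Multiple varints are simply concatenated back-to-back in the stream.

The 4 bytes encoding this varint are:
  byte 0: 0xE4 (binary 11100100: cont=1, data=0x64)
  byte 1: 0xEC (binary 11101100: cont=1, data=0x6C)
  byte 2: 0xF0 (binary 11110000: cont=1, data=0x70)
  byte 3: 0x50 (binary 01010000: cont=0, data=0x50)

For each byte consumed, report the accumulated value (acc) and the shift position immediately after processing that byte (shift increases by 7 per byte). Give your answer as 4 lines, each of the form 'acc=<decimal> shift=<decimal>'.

Answer: acc=100 shift=7
acc=13924 shift=14
acc=1848932 shift=21
acc=169621092 shift=28

Derivation:
byte 0=0xE4: payload=0x64=100, contrib = 100<<0 = 100; acc -> 100, shift -> 7
byte 1=0xEC: payload=0x6C=108, contrib = 108<<7 = 13824; acc -> 13924, shift -> 14
byte 2=0xF0: payload=0x70=112, contrib = 112<<14 = 1835008; acc -> 1848932, shift -> 21
byte 3=0x50: payload=0x50=80, contrib = 80<<21 = 167772160; acc -> 169621092, shift -> 28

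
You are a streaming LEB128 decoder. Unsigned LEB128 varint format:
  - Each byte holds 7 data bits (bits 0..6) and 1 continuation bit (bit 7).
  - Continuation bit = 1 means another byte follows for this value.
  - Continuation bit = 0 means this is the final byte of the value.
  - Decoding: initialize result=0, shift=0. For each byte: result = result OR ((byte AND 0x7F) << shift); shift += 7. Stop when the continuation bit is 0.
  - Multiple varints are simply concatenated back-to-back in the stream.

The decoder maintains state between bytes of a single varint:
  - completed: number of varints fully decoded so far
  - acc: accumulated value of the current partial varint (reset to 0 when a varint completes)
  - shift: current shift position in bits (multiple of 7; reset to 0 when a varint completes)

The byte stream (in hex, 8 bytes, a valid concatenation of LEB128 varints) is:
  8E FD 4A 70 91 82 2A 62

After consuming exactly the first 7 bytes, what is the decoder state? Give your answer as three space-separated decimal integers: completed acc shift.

Answer: 3 0 0

Derivation:
byte[0]=0x8E cont=1 payload=0x0E: acc |= 14<<0 -> completed=0 acc=14 shift=7
byte[1]=0xFD cont=1 payload=0x7D: acc |= 125<<7 -> completed=0 acc=16014 shift=14
byte[2]=0x4A cont=0 payload=0x4A: varint #1 complete (value=1228430); reset -> completed=1 acc=0 shift=0
byte[3]=0x70 cont=0 payload=0x70: varint #2 complete (value=112); reset -> completed=2 acc=0 shift=0
byte[4]=0x91 cont=1 payload=0x11: acc |= 17<<0 -> completed=2 acc=17 shift=7
byte[5]=0x82 cont=1 payload=0x02: acc |= 2<<7 -> completed=2 acc=273 shift=14
byte[6]=0x2A cont=0 payload=0x2A: varint #3 complete (value=688401); reset -> completed=3 acc=0 shift=0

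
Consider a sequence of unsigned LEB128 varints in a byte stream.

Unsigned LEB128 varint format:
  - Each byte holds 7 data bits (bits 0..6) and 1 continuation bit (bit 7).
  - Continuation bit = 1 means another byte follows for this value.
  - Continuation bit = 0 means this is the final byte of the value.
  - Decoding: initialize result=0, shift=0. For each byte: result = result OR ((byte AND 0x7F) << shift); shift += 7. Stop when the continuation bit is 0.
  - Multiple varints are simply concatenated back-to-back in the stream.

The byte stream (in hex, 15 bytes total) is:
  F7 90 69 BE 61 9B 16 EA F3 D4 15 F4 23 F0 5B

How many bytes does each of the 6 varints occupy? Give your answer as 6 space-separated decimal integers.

Answer: 3 2 2 4 2 2

Derivation:
  byte[0]=0xF7 cont=1 payload=0x77=119: acc |= 119<<0 -> acc=119 shift=7
  byte[1]=0x90 cont=1 payload=0x10=16: acc |= 16<<7 -> acc=2167 shift=14
  byte[2]=0x69 cont=0 payload=0x69=105: acc |= 105<<14 -> acc=1722487 shift=21 [end]
Varint 1: bytes[0:3] = F7 90 69 -> value 1722487 (3 byte(s))
  byte[3]=0xBE cont=1 payload=0x3E=62: acc |= 62<<0 -> acc=62 shift=7
  byte[4]=0x61 cont=0 payload=0x61=97: acc |= 97<<7 -> acc=12478 shift=14 [end]
Varint 2: bytes[3:5] = BE 61 -> value 12478 (2 byte(s))
  byte[5]=0x9B cont=1 payload=0x1B=27: acc |= 27<<0 -> acc=27 shift=7
  byte[6]=0x16 cont=0 payload=0x16=22: acc |= 22<<7 -> acc=2843 shift=14 [end]
Varint 3: bytes[5:7] = 9B 16 -> value 2843 (2 byte(s))
  byte[7]=0xEA cont=1 payload=0x6A=106: acc |= 106<<0 -> acc=106 shift=7
  byte[8]=0xF3 cont=1 payload=0x73=115: acc |= 115<<7 -> acc=14826 shift=14
  byte[9]=0xD4 cont=1 payload=0x54=84: acc |= 84<<14 -> acc=1391082 shift=21
  byte[10]=0x15 cont=0 payload=0x15=21: acc |= 21<<21 -> acc=45431274 shift=28 [end]
Varint 4: bytes[7:11] = EA F3 D4 15 -> value 45431274 (4 byte(s))
  byte[11]=0xF4 cont=1 payload=0x74=116: acc |= 116<<0 -> acc=116 shift=7
  byte[12]=0x23 cont=0 payload=0x23=35: acc |= 35<<7 -> acc=4596 shift=14 [end]
Varint 5: bytes[11:13] = F4 23 -> value 4596 (2 byte(s))
  byte[13]=0xF0 cont=1 payload=0x70=112: acc |= 112<<0 -> acc=112 shift=7
  byte[14]=0x5B cont=0 payload=0x5B=91: acc |= 91<<7 -> acc=11760 shift=14 [end]
Varint 6: bytes[13:15] = F0 5B -> value 11760 (2 byte(s))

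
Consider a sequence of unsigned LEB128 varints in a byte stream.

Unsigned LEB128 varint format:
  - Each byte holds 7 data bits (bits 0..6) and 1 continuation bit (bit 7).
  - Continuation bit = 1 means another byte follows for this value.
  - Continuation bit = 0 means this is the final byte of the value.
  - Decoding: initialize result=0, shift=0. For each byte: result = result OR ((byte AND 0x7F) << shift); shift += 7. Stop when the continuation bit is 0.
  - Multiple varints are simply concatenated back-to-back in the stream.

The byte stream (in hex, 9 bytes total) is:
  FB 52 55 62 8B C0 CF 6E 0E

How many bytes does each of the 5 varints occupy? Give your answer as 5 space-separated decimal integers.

  byte[0]=0xFB cont=1 payload=0x7B=123: acc |= 123<<0 -> acc=123 shift=7
  byte[1]=0x52 cont=0 payload=0x52=82: acc |= 82<<7 -> acc=10619 shift=14 [end]
Varint 1: bytes[0:2] = FB 52 -> value 10619 (2 byte(s))
  byte[2]=0x55 cont=0 payload=0x55=85: acc |= 85<<0 -> acc=85 shift=7 [end]
Varint 2: bytes[2:3] = 55 -> value 85 (1 byte(s))
  byte[3]=0x62 cont=0 payload=0x62=98: acc |= 98<<0 -> acc=98 shift=7 [end]
Varint 3: bytes[3:4] = 62 -> value 98 (1 byte(s))
  byte[4]=0x8B cont=1 payload=0x0B=11: acc |= 11<<0 -> acc=11 shift=7
  byte[5]=0xC0 cont=1 payload=0x40=64: acc |= 64<<7 -> acc=8203 shift=14
  byte[6]=0xCF cont=1 payload=0x4F=79: acc |= 79<<14 -> acc=1302539 shift=21
  byte[7]=0x6E cont=0 payload=0x6E=110: acc |= 110<<21 -> acc=231989259 shift=28 [end]
Varint 4: bytes[4:8] = 8B C0 CF 6E -> value 231989259 (4 byte(s))
  byte[8]=0x0E cont=0 payload=0x0E=14: acc |= 14<<0 -> acc=14 shift=7 [end]
Varint 5: bytes[8:9] = 0E -> value 14 (1 byte(s))

Answer: 2 1 1 4 1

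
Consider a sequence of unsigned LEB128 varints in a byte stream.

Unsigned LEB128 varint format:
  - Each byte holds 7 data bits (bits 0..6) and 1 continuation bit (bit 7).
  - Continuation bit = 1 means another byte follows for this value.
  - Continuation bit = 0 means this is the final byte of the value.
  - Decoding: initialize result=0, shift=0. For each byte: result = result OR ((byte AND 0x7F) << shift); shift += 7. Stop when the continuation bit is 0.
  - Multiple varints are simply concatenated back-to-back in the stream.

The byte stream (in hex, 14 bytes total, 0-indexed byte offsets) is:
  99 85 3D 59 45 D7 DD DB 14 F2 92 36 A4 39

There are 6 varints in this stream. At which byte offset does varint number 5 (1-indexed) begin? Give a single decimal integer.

Answer: 9

Derivation:
  byte[0]=0x99 cont=1 payload=0x19=25: acc |= 25<<0 -> acc=25 shift=7
  byte[1]=0x85 cont=1 payload=0x05=5: acc |= 5<<7 -> acc=665 shift=14
  byte[2]=0x3D cont=0 payload=0x3D=61: acc |= 61<<14 -> acc=1000089 shift=21 [end]
Varint 1: bytes[0:3] = 99 85 3D -> value 1000089 (3 byte(s))
  byte[3]=0x59 cont=0 payload=0x59=89: acc |= 89<<0 -> acc=89 shift=7 [end]
Varint 2: bytes[3:4] = 59 -> value 89 (1 byte(s))
  byte[4]=0x45 cont=0 payload=0x45=69: acc |= 69<<0 -> acc=69 shift=7 [end]
Varint 3: bytes[4:5] = 45 -> value 69 (1 byte(s))
  byte[5]=0xD7 cont=1 payload=0x57=87: acc |= 87<<0 -> acc=87 shift=7
  byte[6]=0xDD cont=1 payload=0x5D=93: acc |= 93<<7 -> acc=11991 shift=14
  byte[7]=0xDB cont=1 payload=0x5B=91: acc |= 91<<14 -> acc=1502935 shift=21
  byte[8]=0x14 cont=0 payload=0x14=20: acc |= 20<<21 -> acc=43445975 shift=28 [end]
Varint 4: bytes[5:9] = D7 DD DB 14 -> value 43445975 (4 byte(s))
  byte[9]=0xF2 cont=1 payload=0x72=114: acc |= 114<<0 -> acc=114 shift=7
  byte[10]=0x92 cont=1 payload=0x12=18: acc |= 18<<7 -> acc=2418 shift=14
  byte[11]=0x36 cont=0 payload=0x36=54: acc |= 54<<14 -> acc=887154 shift=21 [end]
Varint 5: bytes[9:12] = F2 92 36 -> value 887154 (3 byte(s))
  byte[12]=0xA4 cont=1 payload=0x24=36: acc |= 36<<0 -> acc=36 shift=7
  byte[13]=0x39 cont=0 payload=0x39=57: acc |= 57<<7 -> acc=7332 shift=14 [end]
Varint 6: bytes[12:14] = A4 39 -> value 7332 (2 byte(s))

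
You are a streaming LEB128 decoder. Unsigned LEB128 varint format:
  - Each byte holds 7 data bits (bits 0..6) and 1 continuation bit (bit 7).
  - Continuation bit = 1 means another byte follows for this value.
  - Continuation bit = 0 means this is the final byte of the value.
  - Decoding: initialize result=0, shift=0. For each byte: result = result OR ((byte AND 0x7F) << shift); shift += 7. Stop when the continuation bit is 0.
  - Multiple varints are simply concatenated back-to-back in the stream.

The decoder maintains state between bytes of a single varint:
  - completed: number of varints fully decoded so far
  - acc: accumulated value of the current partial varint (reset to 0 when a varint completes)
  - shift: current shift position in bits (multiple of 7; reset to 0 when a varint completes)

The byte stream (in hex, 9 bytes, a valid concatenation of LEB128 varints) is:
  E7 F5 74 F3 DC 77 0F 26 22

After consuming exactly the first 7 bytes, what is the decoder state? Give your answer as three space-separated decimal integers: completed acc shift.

byte[0]=0xE7 cont=1 payload=0x67: acc |= 103<<0 -> completed=0 acc=103 shift=7
byte[1]=0xF5 cont=1 payload=0x75: acc |= 117<<7 -> completed=0 acc=15079 shift=14
byte[2]=0x74 cont=0 payload=0x74: varint #1 complete (value=1915623); reset -> completed=1 acc=0 shift=0
byte[3]=0xF3 cont=1 payload=0x73: acc |= 115<<0 -> completed=1 acc=115 shift=7
byte[4]=0xDC cont=1 payload=0x5C: acc |= 92<<7 -> completed=1 acc=11891 shift=14
byte[5]=0x77 cont=0 payload=0x77: varint #2 complete (value=1961587); reset -> completed=2 acc=0 shift=0
byte[6]=0x0F cont=0 payload=0x0F: varint #3 complete (value=15); reset -> completed=3 acc=0 shift=0

Answer: 3 0 0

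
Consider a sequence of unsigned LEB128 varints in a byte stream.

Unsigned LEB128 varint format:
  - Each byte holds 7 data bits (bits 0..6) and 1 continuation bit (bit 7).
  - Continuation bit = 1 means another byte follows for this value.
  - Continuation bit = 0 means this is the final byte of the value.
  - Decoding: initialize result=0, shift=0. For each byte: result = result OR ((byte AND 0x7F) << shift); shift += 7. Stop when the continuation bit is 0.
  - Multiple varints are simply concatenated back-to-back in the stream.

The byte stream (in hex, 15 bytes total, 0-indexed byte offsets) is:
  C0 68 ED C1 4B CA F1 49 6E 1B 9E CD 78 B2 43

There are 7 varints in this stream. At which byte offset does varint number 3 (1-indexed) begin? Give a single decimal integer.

  byte[0]=0xC0 cont=1 payload=0x40=64: acc |= 64<<0 -> acc=64 shift=7
  byte[1]=0x68 cont=0 payload=0x68=104: acc |= 104<<7 -> acc=13376 shift=14 [end]
Varint 1: bytes[0:2] = C0 68 -> value 13376 (2 byte(s))
  byte[2]=0xED cont=1 payload=0x6D=109: acc |= 109<<0 -> acc=109 shift=7
  byte[3]=0xC1 cont=1 payload=0x41=65: acc |= 65<<7 -> acc=8429 shift=14
  byte[4]=0x4B cont=0 payload=0x4B=75: acc |= 75<<14 -> acc=1237229 shift=21 [end]
Varint 2: bytes[2:5] = ED C1 4B -> value 1237229 (3 byte(s))
  byte[5]=0xCA cont=1 payload=0x4A=74: acc |= 74<<0 -> acc=74 shift=7
  byte[6]=0xF1 cont=1 payload=0x71=113: acc |= 113<<7 -> acc=14538 shift=14
  byte[7]=0x49 cont=0 payload=0x49=73: acc |= 73<<14 -> acc=1210570 shift=21 [end]
Varint 3: bytes[5:8] = CA F1 49 -> value 1210570 (3 byte(s))
  byte[8]=0x6E cont=0 payload=0x6E=110: acc |= 110<<0 -> acc=110 shift=7 [end]
Varint 4: bytes[8:9] = 6E -> value 110 (1 byte(s))
  byte[9]=0x1B cont=0 payload=0x1B=27: acc |= 27<<0 -> acc=27 shift=7 [end]
Varint 5: bytes[9:10] = 1B -> value 27 (1 byte(s))
  byte[10]=0x9E cont=1 payload=0x1E=30: acc |= 30<<0 -> acc=30 shift=7
  byte[11]=0xCD cont=1 payload=0x4D=77: acc |= 77<<7 -> acc=9886 shift=14
  byte[12]=0x78 cont=0 payload=0x78=120: acc |= 120<<14 -> acc=1975966 shift=21 [end]
Varint 6: bytes[10:13] = 9E CD 78 -> value 1975966 (3 byte(s))
  byte[13]=0xB2 cont=1 payload=0x32=50: acc |= 50<<0 -> acc=50 shift=7
  byte[14]=0x43 cont=0 payload=0x43=67: acc |= 67<<7 -> acc=8626 shift=14 [end]
Varint 7: bytes[13:15] = B2 43 -> value 8626 (2 byte(s))

Answer: 5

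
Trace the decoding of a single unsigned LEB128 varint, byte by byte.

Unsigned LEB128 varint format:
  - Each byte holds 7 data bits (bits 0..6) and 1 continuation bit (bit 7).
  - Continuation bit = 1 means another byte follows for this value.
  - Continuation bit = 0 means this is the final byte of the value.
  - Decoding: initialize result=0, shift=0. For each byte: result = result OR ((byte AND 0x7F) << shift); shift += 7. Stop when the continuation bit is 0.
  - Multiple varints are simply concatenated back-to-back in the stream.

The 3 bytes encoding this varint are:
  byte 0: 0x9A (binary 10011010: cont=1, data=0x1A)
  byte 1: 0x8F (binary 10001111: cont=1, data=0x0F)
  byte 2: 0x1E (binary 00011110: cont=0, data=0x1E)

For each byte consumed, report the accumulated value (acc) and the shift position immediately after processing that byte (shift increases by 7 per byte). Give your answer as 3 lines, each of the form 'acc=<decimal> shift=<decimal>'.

Answer: acc=26 shift=7
acc=1946 shift=14
acc=493466 shift=21

Derivation:
byte 0=0x9A: payload=0x1A=26, contrib = 26<<0 = 26; acc -> 26, shift -> 7
byte 1=0x8F: payload=0x0F=15, contrib = 15<<7 = 1920; acc -> 1946, shift -> 14
byte 2=0x1E: payload=0x1E=30, contrib = 30<<14 = 491520; acc -> 493466, shift -> 21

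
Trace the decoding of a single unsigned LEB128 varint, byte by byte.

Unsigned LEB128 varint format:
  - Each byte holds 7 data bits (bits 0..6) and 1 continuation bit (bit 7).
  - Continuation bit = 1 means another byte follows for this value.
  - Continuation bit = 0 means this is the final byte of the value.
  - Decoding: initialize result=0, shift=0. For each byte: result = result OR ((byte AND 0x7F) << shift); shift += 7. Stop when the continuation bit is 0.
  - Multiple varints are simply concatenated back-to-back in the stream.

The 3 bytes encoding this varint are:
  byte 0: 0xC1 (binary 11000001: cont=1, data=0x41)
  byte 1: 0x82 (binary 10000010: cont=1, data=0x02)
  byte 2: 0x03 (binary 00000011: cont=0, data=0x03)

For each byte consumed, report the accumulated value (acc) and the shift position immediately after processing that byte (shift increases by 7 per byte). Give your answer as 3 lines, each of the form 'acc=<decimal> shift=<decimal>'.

Answer: acc=65 shift=7
acc=321 shift=14
acc=49473 shift=21

Derivation:
byte 0=0xC1: payload=0x41=65, contrib = 65<<0 = 65; acc -> 65, shift -> 7
byte 1=0x82: payload=0x02=2, contrib = 2<<7 = 256; acc -> 321, shift -> 14
byte 2=0x03: payload=0x03=3, contrib = 3<<14 = 49152; acc -> 49473, shift -> 21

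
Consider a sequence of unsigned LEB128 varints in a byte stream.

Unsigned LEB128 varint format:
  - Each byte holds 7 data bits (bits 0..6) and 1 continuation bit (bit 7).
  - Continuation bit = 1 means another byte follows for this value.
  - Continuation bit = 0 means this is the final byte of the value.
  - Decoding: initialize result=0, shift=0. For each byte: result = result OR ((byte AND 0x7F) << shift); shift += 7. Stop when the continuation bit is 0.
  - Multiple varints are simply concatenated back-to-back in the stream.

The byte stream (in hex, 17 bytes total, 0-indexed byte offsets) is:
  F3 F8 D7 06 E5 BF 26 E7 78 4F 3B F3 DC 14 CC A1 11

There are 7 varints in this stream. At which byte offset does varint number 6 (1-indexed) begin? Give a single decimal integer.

Answer: 11

Derivation:
  byte[0]=0xF3 cont=1 payload=0x73=115: acc |= 115<<0 -> acc=115 shift=7
  byte[1]=0xF8 cont=1 payload=0x78=120: acc |= 120<<7 -> acc=15475 shift=14
  byte[2]=0xD7 cont=1 payload=0x57=87: acc |= 87<<14 -> acc=1440883 shift=21
  byte[3]=0x06 cont=0 payload=0x06=6: acc |= 6<<21 -> acc=14023795 shift=28 [end]
Varint 1: bytes[0:4] = F3 F8 D7 06 -> value 14023795 (4 byte(s))
  byte[4]=0xE5 cont=1 payload=0x65=101: acc |= 101<<0 -> acc=101 shift=7
  byte[5]=0xBF cont=1 payload=0x3F=63: acc |= 63<<7 -> acc=8165 shift=14
  byte[6]=0x26 cont=0 payload=0x26=38: acc |= 38<<14 -> acc=630757 shift=21 [end]
Varint 2: bytes[4:7] = E5 BF 26 -> value 630757 (3 byte(s))
  byte[7]=0xE7 cont=1 payload=0x67=103: acc |= 103<<0 -> acc=103 shift=7
  byte[8]=0x78 cont=0 payload=0x78=120: acc |= 120<<7 -> acc=15463 shift=14 [end]
Varint 3: bytes[7:9] = E7 78 -> value 15463 (2 byte(s))
  byte[9]=0x4F cont=0 payload=0x4F=79: acc |= 79<<0 -> acc=79 shift=7 [end]
Varint 4: bytes[9:10] = 4F -> value 79 (1 byte(s))
  byte[10]=0x3B cont=0 payload=0x3B=59: acc |= 59<<0 -> acc=59 shift=7 [end]
Varint 5: bytes[10:11] = 3B -> value 59 (1 byte(s))
  byte[11]=0xF3 cont=1 payload=0x73=115: acc |= 115<<0 -> acc=115 shift=7
  byte[12]=0xDC cont=1 payload=0x5C=92: acc |= 92<<7 -> acc=11891 shift=14
  byte[13]=0x14 cont=0 payload=0x14=20: acc |= 20<<14 -> acc=339571 shift=21 [end]
Varint 6: bytes[11:14] = F3 DC 14 -> value 339571 (3 byte(s))
  byte[14]=0xCC cont=1 payload=0x4C=76: acc |= 76<<0 -> acc=76 shift=7
  byte[15]=0xA1 cont=1 payload=0x21=33: acc |= 33<<7 -> acc=4300 shift=14
  byte[16]=0x11 cont=0 payload=0x11=17: acc |= 17<<14 -> acc=282828 shift=21 [end]
Varint 7: bytes[14:17] = CC A1 11 -> value 282828 (3 byte(s))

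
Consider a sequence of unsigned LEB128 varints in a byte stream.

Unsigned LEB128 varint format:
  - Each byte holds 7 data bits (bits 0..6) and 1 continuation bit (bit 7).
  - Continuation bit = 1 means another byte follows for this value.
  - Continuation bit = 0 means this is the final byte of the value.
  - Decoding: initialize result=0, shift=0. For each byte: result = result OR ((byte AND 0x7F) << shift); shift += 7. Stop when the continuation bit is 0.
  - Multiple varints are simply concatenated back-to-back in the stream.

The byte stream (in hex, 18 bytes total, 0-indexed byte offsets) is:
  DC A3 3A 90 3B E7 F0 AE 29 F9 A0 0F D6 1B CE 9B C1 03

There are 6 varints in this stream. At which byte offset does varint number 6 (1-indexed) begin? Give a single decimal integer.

  byte[0]=0xDC cont=1 payload=0x5C=92: acc |= 92<<0 -> acc=92 shift=7
  byte[1]=0xA3 cont=1 payload=0x23=35: acc |= 35<<7 -> acc=4572 shift=14
  byte[2]=0x3A cont=0 payload=0x3A=58: acc |= 58<<14 -> acc=954844 shift=21 [end]
Varint 1: bytes[0:3] = DC A3 3A -> value 954844 (3 byte(s))
  byte[3]=0x90 cont=1 payload=0x10=16: acc |= 16<<0 -> acc=16 shift=7
  byte[4]=0x3B cont=0 payload=0x3B=59: acc |= 59<<7 -> acc=7568 shift=14 [end]
Varint 2: bytes[3:5] = 90 3B -> value 7568 (2 byte(s))
  byte[5]=0xE7 cont=1 payload=0x67=103: acc |= 103<<0 -> acc=103 shift=7
  byte[6]=0xF0 cont=1 payload=0x70=112: acc |= 112<<7 -> acc=14439 shift=14
  byte[7]=0xAE cont=1 payload=0x2E=46: acc |= 46<<14 -> acc=768103 shift=21
  byte[8]=0x29 cont=0 payload=0x29=41: acc |= 41<<21 -> acc=86751335 shift=28 [end]
Varint 3: bytes[5:9] = E7 F0 AE 29 -> value 86751335 (4 byte(s))
  byte[9]=0xF9 cont=1 payload=0x79=121: acc |= 121<<0 -> acc=121 shift=7
  byte[10]=0xA0 cont=1 payload=0x20=32: acc |= 32<<7 -> acc=4217 shift=14
  byte[11]=0x0F cont=0 payload=0x0F=15: acc |= 15<<14 -> acc=249977 shift=21 [end]
Varint 4: bytes[9:12] = F9 A0 0F -> value 249977 (3 byte(s))
  byte[12]=0xD6 cont=1 payload=0x56=86: acc |= 86<<0 -> acc=86 shift=7
  byte[13]=0x1B cont=0 payload=0x1B=27: acc |= 27<<7 -> acc=3542 shift=14 [end]
Varint 5: bytes[12:14] = D6 1B -> value 3542 (2 byte(s))
  byte[14]=0xCE cont=1 payload=0x4E=78: acc |= 78<<0 -> acc=78 shift=7
  byte[15]=0x9B cont=1 payload=0x1B=27: acc |= 27<<7 -> acc=3534 shift=14
  byte[16]=0xC1 cont=1 payload=0x41=65: acc |= 65<<14 -> acc=1068494 shift=21
  byte[17]=0x03 cont=0 payload=0x03=3: acc |= 3<<21 -> acc=7359950 shift=28 [end]
Varint 6: bytes[14:18] = CE 9B C1 03 -> value 7359950 (4 byte(s))

Answer: 14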